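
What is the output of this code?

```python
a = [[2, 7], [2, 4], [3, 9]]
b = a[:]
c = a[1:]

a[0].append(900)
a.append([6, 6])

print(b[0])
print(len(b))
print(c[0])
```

Key concept: slice with nested mutation.
Step by step:
`a = [[2, 7], [2, 4], [3, 9]]` → a = [[2, 7], [2, 4], [3, 9]]
`b = a[:]` → b = [[2, 7], [2, 4], [3, 9]]
`c = a[1:]` → c = [[2, 4], [3, 9]]
`a[0].append(900)` → a = [[2, 7, 900], [2, 4], [3, 9]]; b = [[2, 7, 900], [2, 4], [3, 9]]
`a.append([6, 6])` → a = [[2, 7, 900], [2, 4], [3, 9], [6, 6]]
`print(b[0])` → prints [2, 7, 900]
`print(len(b))` → prints 3
`print(c[0])` → prints [2, 4]

Answer:
[2, 7, 900]
3
[2, 4]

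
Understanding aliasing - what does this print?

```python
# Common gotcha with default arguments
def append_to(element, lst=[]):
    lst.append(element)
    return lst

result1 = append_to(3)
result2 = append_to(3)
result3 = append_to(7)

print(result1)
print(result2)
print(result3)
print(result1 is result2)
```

Key concept: mutable default argument gotcha.
Step by step:
`result1 = append_to(3)` → result1 = [3]
`result2 = append_to(3)` → result1 = [3, 3] (same object as result2); result2 = [3, 3] (same object as result1)
`result3 = append_to(7)` → result1 = [3, 3, 7] (same object as result2, result3); result2 = [3, 3, 7] (same object as result1, result3); result3 = [3, 3, 7] (same object as result1, result2)
`print(result1)` → prints [3, 3, 7]
`print(result2)` → prints [3, 3, 7]
`print(result3)` → prints [3, 3, 7]
`print(result1 is result2)` → prints True

Answer:
[3, 3, 7]
[3, 3, 7]
[3, 3, 7]
True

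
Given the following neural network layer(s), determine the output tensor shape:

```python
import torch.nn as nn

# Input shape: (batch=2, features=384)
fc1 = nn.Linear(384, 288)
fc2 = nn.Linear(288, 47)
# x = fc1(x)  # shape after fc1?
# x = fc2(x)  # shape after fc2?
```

Input: (2, 384) -> after fc1: (2, 288) -> Output: (2, 47)

Answer: (2, 47)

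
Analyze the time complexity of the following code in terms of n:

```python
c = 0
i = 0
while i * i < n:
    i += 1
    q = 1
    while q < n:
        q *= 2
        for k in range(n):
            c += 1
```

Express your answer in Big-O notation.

Each loop level contributes: √n × log n × n. Multiplying the contributions gives O(n√n log n).

Answer: O(n√n log n)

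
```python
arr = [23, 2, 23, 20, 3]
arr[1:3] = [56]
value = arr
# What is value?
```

Trace:
`arr = [23, 2, 23, 20, 3]` → arr = [23, 2, 23, 20, 3]
`arr[1:3] = [56]` → arr = [23, 56, 20, 3]
`value = arr` → value = [23, 56, 20, 3]
So value = [23, 56, 20, 3]

Answer: [23, 56, 20, 3]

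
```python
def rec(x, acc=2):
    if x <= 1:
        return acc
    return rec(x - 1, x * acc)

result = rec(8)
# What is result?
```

Accumulator trace (n, acc): (8, 2) -> (7, 16) -> (6, 112) -> (5, 672) -> (4, 3360) -> (3, 13440) -> (2, 40320) -> (1, 80640) -> return 80640

Answer: 80640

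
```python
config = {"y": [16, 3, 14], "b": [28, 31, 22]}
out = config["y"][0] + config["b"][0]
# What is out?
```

Trace:
`config = {"y": [16, 3, 14], "b": [28, 31, 22]}` → config = {'y': [16, 3, 14], 'b': [28, 31, 22]}
`out = config["y"][0] + config["b"][0]` → out = 44
So out = 44

Answer: 44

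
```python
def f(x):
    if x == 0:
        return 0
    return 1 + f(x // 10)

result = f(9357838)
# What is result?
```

Count of digits of 9357838: 7

Answer: 7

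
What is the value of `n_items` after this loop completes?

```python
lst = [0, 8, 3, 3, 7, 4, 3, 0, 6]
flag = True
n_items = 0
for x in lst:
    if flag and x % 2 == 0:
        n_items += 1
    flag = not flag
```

Count even values at even positions
`n_items` takes the values: 0 → 1 → 2

Answer: 2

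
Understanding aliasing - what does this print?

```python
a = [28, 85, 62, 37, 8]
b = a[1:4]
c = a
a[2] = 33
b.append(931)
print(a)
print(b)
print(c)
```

Key concept: slice vs alias.
Step by step:
`a = [28, 85, 62, 37, 8]` → a = [28, 85, 62, 37, 8]
`b = a[1:4]` → b = [85, 62, 37]
`c = a` → c = [28, 85, 62, 37, 8] (same object as a)
`a[2] = 33` → a = [28, 85, 33, 37, 8] (same object as c); c = [28, 85, 33, 37, 8] (same object as a)
`b.append(931)` → b = [85, 62, 37, 931]
`print(a)` → prints [28, 85, 33, 37, 8]
`print(b)` → prints [85, 62, 37, 931]
`print(c)` → prints [28, 85, 33, 37, 8]

Answer:
[28, 85, 33, 37, 8]
[85, 62, 37, 931]
[28, 85, 33, 37, 8]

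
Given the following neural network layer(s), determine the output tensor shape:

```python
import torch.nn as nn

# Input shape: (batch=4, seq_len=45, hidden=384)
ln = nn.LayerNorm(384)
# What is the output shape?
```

Input: (4, 45, 384) -> Output: (4, 45, 384)

Answer: (4, 45, 384)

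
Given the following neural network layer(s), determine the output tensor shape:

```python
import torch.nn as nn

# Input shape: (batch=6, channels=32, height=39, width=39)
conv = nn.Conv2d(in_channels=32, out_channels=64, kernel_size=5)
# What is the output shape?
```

Input: (6, 32, 39, 39) -> Output: (6, 64, 35, 35)

Answer: (6, 64, 35, 35)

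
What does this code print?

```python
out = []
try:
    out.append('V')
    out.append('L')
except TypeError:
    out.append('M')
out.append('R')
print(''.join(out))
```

Execution trace: 'V' (try body) → 'L' (try body, no exception) → 'R' (after the try/except). Output: VLR

Answer: VLR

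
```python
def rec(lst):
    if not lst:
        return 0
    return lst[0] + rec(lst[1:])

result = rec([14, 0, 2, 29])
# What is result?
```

14 + 0 + 2 + 29 + 0 = 45

Answer: 45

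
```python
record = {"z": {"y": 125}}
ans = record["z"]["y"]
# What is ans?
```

Trace:
`record = {"z": {"y": 125}}` → record = {'z': {'y': 125}}
`ans = record["z"]["y"]` → ans = 125
So ans = 125

Answer: 125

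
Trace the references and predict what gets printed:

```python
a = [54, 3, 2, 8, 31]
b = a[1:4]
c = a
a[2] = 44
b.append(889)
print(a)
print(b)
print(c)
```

Key concept: slice vs alias.
Step by step:
`a = [54, 3, 2, 8, 31]` → a = [54, 3, 2, 8, 31]
`b = a[1:4]` → b = [3, 2, 8]
`c = a` → c = [54, 3, 2, 8, 31] (same object as a)
`a[2] = 44` → a = [54, 3, 44, 8, 31] (same object as c); c = [54, 3, 44, 8, 31] (same object as a)
`b.append(889)` → b = [3, 2, 8, 889]
`print(a)` → prints [54, 3, 44, 8, 31]
`print(b)` → prints [3, 2, 8, 889]
`print(c)` → prints [54, 3, 44, 8, 31]

Answer:
[54, 3, 44, 8, 31]
[3, 2, 8, 889]
[54, 3, 44, 8, 31]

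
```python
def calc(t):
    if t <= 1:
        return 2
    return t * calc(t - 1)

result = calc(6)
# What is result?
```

calc(6) = 6 * 5 * 4 * 3 * 2 * 2 = 1440

Answer: 1440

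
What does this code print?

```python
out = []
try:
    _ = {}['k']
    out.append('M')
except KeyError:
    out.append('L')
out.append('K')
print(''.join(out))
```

Execution trace: 'L' (except KeyError) → 'K' (after the try/except). Output: LK

Answer: LK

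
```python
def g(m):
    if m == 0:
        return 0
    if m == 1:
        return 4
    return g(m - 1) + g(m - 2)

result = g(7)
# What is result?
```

Build up from base cases: g(0)=0, g(1)=4, g(2)=4, g(3)=8, g(4)=12, g(5)=20, g(6)=32, ..., g(7)=52

Answer: 52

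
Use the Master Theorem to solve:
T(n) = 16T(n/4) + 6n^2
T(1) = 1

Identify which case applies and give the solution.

a=16, b=4, f(n)=6n^2. log_4(16) = 2. Since c=2 = 2, Case 2 applies: T(n) = Θ(n^log_b(a) · log n) = O(n^2 log n).

Answer: O(n^2 log n) - Case 2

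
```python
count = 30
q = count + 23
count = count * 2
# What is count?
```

Trace:
`count = 30` → count = 30
`q = count + 23` → q = 53
`count = count * 2` → count = 60
So count = 60

Answer: 60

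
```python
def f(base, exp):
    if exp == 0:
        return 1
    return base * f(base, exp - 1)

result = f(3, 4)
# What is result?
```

f(3, 4) = 3 * 3 * 3 * 3 = 81

Answer: 81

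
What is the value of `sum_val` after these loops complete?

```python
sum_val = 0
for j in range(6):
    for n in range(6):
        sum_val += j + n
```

Sum of all j+n for j,n in 6x6
`sum_val` takes the values: 0 → 1 → 3 → 6 → 10 → 15 → 16 → 18 → 21 → 25 → 30 → 36 → 38 → 41 → 45 → 50 → 56 → 63 → 66 → 70 → 75 → 81 → 88 → 96 → 100 → 105 → 111 → 118 → 126 → 135 → 140 → 146 → 153 → 161 → 170 → 180

Answer: 180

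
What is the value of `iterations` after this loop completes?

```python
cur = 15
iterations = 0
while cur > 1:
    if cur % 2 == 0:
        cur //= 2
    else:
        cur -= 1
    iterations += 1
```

Steps to reduce 15 to 1
`iterations` takes the values: 0 → 1 → 2 → 3 → 4 → 5 → 6

Answer: 6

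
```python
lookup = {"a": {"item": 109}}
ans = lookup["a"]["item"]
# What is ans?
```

Trace:
`lookup = {"a": {"item": 109}}` → lookup = {'a': {'item': 109}}
`ans = lookup["a"]["item"]` → ans = 109
So ans = 109

Answer: 109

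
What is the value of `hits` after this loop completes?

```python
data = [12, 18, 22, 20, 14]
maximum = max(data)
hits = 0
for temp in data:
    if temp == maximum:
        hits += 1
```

Count of max value 22 in [12, 18, 22, 20, 14]
`hits` takes the values: 0 → 1

Answer: 1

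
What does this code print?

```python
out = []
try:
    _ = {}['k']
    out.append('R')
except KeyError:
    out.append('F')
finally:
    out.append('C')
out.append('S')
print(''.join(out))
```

Execution trace: 'F' (except KeyError) → 'C' (finally) → 'S' (after the try/except). Output: FCS

Answer: FCS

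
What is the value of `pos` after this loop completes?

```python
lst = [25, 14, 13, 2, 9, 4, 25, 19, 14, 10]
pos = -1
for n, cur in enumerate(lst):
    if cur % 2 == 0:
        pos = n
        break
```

First even number index in [25, 14, 13, 2, 9, 4, 25, 19, 14, 10]
`pos` takes the values: -1 → 1

Answer: 1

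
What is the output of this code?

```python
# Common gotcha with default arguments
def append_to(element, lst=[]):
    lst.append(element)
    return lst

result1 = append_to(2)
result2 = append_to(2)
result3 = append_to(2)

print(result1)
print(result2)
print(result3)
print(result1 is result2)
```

Key concept: mutable default argument gotcha.
Step by step:
`result1 = append_to(2)` → result1 = [2]
`result2 = append_to(2)` → result1 = [2, 2] (same object as result2); result2 = [2, 2] (same object as result1)
`result3 = append_to(2)` → result1 = [2, 2, 2] (same object as result2, result3); result2 = [2, 2, 2] (same object as result1, result3); result3 = [2, 2, 2] (same object as result1, result2)
`print(result1)` → prints [2, 2, 2]
`print(result2)` → prints [2, 2, 2]
`print(result3)` → prints [2, 2, 2]
`print(result1 is result2)` → prints True

Answer:
[2, 2, 2]
[2, 2, 2]
[2, 2, 2]
True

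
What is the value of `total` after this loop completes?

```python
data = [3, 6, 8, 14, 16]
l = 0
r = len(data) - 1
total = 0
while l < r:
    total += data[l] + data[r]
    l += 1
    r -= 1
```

Sum of pairs from ends
`total` takes the values: 0 → 19 → 39

Answer: 39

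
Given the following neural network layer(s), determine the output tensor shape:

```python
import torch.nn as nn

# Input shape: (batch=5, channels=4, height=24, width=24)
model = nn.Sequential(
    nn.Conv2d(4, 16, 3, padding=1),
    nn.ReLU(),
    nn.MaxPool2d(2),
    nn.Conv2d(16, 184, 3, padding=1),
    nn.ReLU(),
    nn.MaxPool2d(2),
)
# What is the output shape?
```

Input: (5, 4, 24, 24) -> after first Conv2d: (5, 16, 24, 24) -> after first MaxPool2d: (5, 16, 12, 12) -> after second Conv2d: (5, 184, 12, 12) -> Output: (5, 184, 6, 6)

Answer: (5, 184, 6, 6)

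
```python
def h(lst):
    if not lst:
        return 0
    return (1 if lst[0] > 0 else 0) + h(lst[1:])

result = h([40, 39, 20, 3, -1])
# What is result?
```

Count of positive elements in [40, 39, 20, 3, -1] = 4

Answer: 4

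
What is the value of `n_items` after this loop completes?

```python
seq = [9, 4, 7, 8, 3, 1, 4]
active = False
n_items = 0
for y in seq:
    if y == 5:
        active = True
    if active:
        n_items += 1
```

Count elements after first 5 in [9, 4, 7, 8, 3, 1, 4]
`n_items` takes the values: 0

Answer: 0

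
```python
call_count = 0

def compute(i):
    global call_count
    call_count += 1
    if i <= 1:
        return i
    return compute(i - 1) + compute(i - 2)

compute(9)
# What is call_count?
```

Calls(i) = 1 + Calls(i-1) + Calls(i-2); Calls(0)=Calls(1)=1. For i=9 this gives 109.

Answer: 109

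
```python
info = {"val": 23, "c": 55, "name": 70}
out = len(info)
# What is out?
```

Trace:
`info = {"val": 23, "c": 55, "name": 70}` → info = {'val': 23, 'c': 55, 'name': 70}
`out = len(info)` → out = 3
So out = 3

Answer: 3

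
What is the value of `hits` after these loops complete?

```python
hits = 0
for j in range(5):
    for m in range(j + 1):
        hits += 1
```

Triangle: 1 + 2 + ... + 5
`hits` takes the values: 0 → 1 → 2 → 3 → 4 → 5 → 6 → 7 → 8 → 9 → 10 → 11 → 12 → 13 → 14 → 15

Answer: 15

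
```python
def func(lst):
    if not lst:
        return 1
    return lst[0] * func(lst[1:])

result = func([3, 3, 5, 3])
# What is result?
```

Product over [3, 3, 5, 3] = 3 * 3 * 5 * 3 = 135

Answer: 135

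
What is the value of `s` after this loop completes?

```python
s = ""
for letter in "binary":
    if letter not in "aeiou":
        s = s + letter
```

Remove vowels from 'binary'
`s` takes the values: "" → "b" → "bn" → "bnr" → "bnry"

Answer: "bnry"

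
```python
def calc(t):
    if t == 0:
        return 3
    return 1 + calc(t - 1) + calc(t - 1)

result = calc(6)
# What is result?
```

calc(t) = 1 + 2·calc(t-1), calc(0)=3. Closed form: (3+1)·2^6 - 1 = 255.

Answer: 255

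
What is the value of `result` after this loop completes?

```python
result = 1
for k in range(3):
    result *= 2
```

2^3 = 8
`result` takes the values: 1 → 2 → 4 → 8

Answer: 8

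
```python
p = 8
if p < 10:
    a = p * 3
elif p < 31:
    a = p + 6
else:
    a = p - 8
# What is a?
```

Trace:
`p = 8` → p = 8
`if p < 10: ...` → p < 10 is True → a = 24
So a = 24

Answer: 24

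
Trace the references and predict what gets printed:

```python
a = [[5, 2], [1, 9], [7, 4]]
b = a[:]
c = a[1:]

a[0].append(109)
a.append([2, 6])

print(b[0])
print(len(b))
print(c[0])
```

Key concept: slice with nested mutation.
Step by step:
`a = [[5, 2], [1, 9], [7, 4]]` → a = [[5, 2], [1, 9], [7, 4]]
`b = a[:]` → b = [[5, 2], [1, 9], [7, 4]]
`c = a[1:]` → c = [[1, 9], [7, 4]]
`a[0].append(109)` → a = [[5, 2, 109], [1, 9], [7, 4]]; b = [[5, 2, 109], [1, 9], [7, 4]]
`a.append([2, 6])` → a = [[5, 2, 109], [1, 9], [7, 4], [2, 6]]
`print(b[0])` → prints [5, 2, 109]
`print(len(b))` → prints 3
`print(c[0])` → prints [1, 9]

Answer:
[5, 2, 109]
3
[1, 9]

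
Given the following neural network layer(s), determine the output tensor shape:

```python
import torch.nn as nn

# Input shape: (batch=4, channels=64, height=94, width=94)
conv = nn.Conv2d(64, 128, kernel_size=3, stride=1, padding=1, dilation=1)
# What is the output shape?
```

Input: (4, 64, 94, 94) -> Output: (4, 128, 94, 94)

Answer: (4, 128, 94, 94)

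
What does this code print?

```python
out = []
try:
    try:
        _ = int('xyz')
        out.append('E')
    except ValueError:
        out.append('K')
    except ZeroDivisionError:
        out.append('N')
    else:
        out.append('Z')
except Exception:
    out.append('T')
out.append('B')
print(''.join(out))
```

Execution trace: 'K' (inner except ValueError) → 'B' (after the try/except). Output: KB

Answer: KB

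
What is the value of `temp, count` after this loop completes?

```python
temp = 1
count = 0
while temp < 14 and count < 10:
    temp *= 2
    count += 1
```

Double until >= 14 or 10 iterations
`temp, count` takes the values: (1, 0) → (2, 0) → (2, 1) → (4, 1) → (4, 2) → (8, 2) → (8, 3) → (16, 3) → (16, 4)

Answer: 16, 4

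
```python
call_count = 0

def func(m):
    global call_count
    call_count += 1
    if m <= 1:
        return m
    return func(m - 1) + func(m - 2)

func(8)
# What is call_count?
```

Calls(m) = 1 + Calls(m-1) + Calls(m-2); Calls(0)=Calls(1)=1. For m=8 this gives 67.

Answer: 67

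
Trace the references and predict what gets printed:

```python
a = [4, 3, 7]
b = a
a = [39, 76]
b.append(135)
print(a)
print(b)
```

Key concept: rebinding vs mutation: a is rebound to a new list, b still points at the original.
Step by step:
`a = [4, 3, 7]` → a = [4, 3, 7]
`b = a` → b = [4, 3, 7] (same object as a)
`a = [39, 76]` → a = [39, 76]
`b.append(135)` → b = [4, 3, 7, 135]
`print(a)` → prints [39, 76]
`print(b)` → prints [4, 3, 7, 135]

Answer:
[39, 76]
[4, 3, 7, 135]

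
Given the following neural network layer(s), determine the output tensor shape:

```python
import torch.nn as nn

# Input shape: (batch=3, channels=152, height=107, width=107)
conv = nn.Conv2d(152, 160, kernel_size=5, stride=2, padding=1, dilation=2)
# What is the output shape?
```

Input: (3, 152, 107, 107) -> Output: (3, 160, 51, 51)

Answer: (3, 160, 51, 51)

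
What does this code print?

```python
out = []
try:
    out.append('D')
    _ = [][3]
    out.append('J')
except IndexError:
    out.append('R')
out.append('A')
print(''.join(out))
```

Execution trace: 'D' (try body) → 'R' (except IndexError) → 'A' (after the try/except). Output: DRA

Answer: DRA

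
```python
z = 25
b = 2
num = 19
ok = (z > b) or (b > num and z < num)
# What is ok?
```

Trace:
`z = 25` → z = 25
`b = 2` → b = 2
`num = 19` → num = 19
`ok = (z > b) or (b > num and z < num)` → ok = True
So ok = True

Answer: True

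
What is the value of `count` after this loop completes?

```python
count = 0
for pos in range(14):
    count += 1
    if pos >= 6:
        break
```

Loop breaks when pos reaches 6, count is 7
`count` takes the values: 0 → 1 → 2 → 3 → 4 → 5 → 6 → 7

Answer: 7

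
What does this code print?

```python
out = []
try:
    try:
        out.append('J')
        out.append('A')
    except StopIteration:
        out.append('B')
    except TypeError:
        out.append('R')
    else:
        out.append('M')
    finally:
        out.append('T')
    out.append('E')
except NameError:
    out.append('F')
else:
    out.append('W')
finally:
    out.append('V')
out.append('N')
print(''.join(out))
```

Execution trace: 'J' (inner try body) → 'A' (inner try body, no exception) → 'M' (inner else) → 'T' (inner finally) → 'E' (try body, no exception) → 'W' (else) → 'V' (finally) → 'N' (after the try/except). Output: JAMTEWVN

Answer: JAMTEWVN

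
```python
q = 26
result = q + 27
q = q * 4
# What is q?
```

Trace:
`q = 26` → q = 26
`result = q + 27` → result = 53
`q = q * 4` → q = 104
So q = 104

Answer: 104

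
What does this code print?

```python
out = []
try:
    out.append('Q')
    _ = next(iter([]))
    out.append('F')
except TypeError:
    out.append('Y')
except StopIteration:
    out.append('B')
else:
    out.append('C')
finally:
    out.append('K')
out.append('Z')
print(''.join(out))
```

Execution trace: 'Q' (try body) → 'B' (except StopIteration) → 'K' (finally) → 'Z' (after the try/except). Output: QBKZ

Answer: QBKZ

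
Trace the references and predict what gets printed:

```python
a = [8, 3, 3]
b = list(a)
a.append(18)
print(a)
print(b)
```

Key concept: list() constructor creates copy.
Step by step:
`a = [8, 3, 3]` → a = [8, 3, 3]
`b = list(a)` → b = [8, 3, 3]
`a.append(18)` → a = [8, 3, 3, 18]
`print(a)` → prints [8, 3, 3, 18]
`print(b)` → prints [8, 3, 3]

Answer:
[8, 3, 3, 18]
[8, 3, 3]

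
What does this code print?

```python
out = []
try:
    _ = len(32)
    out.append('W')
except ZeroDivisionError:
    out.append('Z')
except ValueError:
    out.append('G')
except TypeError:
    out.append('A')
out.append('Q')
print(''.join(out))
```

Execution trace: 'A' (except TypeError) → 'Q' (after the try/except). Output: AQ

Answer: AQ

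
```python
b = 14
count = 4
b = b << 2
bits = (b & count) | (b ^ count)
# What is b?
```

Trace:
`b = 14` → b = 14
`count = 4` → count = 4
`b = b << 2` → b = 56
`bits = (b & count) | (b ^ count)` → bits = 60
So b = 56

Answer: 56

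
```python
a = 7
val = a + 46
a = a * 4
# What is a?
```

Trace:
`a = 7` → a = 7
`val = a + 46` → val = 53
`a = a * 4` → a = 28
So a = 28

Answer: 28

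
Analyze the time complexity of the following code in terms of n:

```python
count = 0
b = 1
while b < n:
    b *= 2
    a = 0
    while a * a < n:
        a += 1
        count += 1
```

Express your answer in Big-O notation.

Each loop level contributes: log n × √n. Multiplying the contributions gives O(√n log n).

Answer: O(√n log n)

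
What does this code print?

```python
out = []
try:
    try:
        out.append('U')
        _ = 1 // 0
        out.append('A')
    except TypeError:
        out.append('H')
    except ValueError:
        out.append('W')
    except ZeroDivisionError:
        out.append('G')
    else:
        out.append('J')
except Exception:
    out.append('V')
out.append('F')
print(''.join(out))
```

Execution trace: 'U' (inner try body) → 'G' (inner except ZeroDivisionError) → 'F' (after the try/except). Output: UGF

Answer: UGF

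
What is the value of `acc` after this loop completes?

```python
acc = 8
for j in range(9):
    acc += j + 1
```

Start at 8, add 1 to 9 = 53
`acc` takes the values: 8 → 9 → 11 → 14 → 18 → 23 → 29 → 36 → 44 → 53

Answer: 53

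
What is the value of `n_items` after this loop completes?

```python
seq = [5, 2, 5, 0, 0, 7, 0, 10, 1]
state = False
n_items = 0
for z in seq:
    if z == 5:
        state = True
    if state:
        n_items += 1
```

Count elements after first 5 in [5, 2, 5, 0, 0, 7, 0, 10, 1]
`n_items` takes the values: 0 → 1 → 2 → 3 → 4 → 5 → 6 → 7 → 8 → 9

Answer: 9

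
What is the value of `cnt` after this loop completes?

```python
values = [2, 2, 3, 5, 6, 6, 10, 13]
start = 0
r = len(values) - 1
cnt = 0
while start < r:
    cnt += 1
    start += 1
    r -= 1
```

Iterations until pointers meet (list length 8)
`cnt` takes the values: 0 → 1 → 2 → 3 → 4

Answer: 4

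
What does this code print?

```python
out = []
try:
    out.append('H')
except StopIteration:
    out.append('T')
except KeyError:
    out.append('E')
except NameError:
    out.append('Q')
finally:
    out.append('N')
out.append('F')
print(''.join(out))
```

Execution trace: 'H' (try body, no exception) → 'N' (finally) → 'F' (after the try/except). Output: HNF

Answer: HNF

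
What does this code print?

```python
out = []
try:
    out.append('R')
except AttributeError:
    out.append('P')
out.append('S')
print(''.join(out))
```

Execution trace: 'R' (try body, no exception) → 'S' (after the try/except). Output: RS

Answer: RS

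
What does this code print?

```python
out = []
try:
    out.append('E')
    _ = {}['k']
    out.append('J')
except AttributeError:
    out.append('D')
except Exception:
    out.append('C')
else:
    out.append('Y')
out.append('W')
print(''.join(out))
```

Execution trace: 'E' (try body) → 'C' (except Exception) → 'W' (after the try/except). Output: ECW

Answer: ECW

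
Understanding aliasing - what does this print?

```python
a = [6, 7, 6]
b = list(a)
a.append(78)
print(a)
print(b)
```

Key concept: list() constructor creates copy.
Step by step:
`a = [6, 7, 6]` → a = [6, 7, 6]
`b = list(a)` → b = [6, 7, 6]
`a.append(78)` → a = [6, 7, 6, 78]
`print(a)` → prints [6, 7, 6, 78]
`print(b)` → prints [6, 7, 6]

Answer:
[6, 7, 6, 78]
[6, 7, 6]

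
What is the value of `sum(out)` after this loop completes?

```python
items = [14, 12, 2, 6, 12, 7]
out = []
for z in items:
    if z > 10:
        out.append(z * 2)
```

Sum of doubled values > 10
`out` takes the values: [] → [28] → [28, 24] → [28, 24, 24]
So `sum(out)` = 76

Answer: 76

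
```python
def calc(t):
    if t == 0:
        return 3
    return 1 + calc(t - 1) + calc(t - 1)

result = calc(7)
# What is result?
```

calc(t) = 1 + 2·calc(t-1), calc(0)=3. Closed form: (3+1)·2^7 - 1 = 511.

Answer: 511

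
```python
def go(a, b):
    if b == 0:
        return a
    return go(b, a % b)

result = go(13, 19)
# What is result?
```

go(13, 19) -> go(19, 13) -> go(13, 6) -> go(6, 1) -> go(1, 0) -> 1

Answer: 1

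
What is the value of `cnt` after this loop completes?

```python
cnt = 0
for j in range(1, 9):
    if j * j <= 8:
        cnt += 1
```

Count numbers where j² ≤ 8
`cnt` takes the values: 0 → 1 → 2

Answer: 2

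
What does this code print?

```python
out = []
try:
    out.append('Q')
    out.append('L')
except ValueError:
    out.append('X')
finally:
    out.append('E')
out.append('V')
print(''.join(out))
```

Execution trace: 'Q' (try body) → 'L' (try body, no exception) → 'E' (finally) → 'V' (after the try/except). Output: QLEV

Answer: QLEV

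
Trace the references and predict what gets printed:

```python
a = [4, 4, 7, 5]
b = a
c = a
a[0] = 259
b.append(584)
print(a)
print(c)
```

Key concept: multiple aliases.
Step by step:
`a = [4, 4, 7, 5]` → a = [4, 4, 7, 5]
`b = a` → b = [4, 4, 7, 5] (same object as a)
`c = a` → c = [4, 4, 7, 5] (same object as a, b)
`a[0] = 259` → a = [259, 4, 7, 5] (same object as b, c); b = [259, 4, 7, 5] (same object as a, c); c = [259, 4, 7, 5] (same object as a, b)
`b.append(584)` → a = [259, 4, 7, 5, 584] (same object as b, c); b = [259, 4, 7, 5, 584] (same object as a, c); c = [259, 4, 7, 5, 584] (same object as a, b)
`print(a)` → prints [259, 4, 7, 5, 584]
`print(c)` → prints [259, 4, 7, 5, 584]

Answer:
[259, 4, 7, 5, 584]
[259, 4, 7, 5, 584]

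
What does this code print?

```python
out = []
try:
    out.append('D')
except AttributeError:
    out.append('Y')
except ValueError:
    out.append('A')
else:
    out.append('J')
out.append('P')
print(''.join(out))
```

Execution trace: 'D' (try body, no exception) → 'J' (else) → 'P' (after the try/except). Output: DJP

Answer: DJP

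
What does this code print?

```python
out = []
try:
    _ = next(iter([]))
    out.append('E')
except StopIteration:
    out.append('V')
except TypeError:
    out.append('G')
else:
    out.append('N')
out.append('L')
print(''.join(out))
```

Execution trace: 'V' (except StopIteration) → 'L' (after the try/except). Output: VL

Answer: VL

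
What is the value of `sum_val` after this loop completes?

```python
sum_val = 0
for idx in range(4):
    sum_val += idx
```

Sum of 0 to 3 = 6
`sum_val` takes the values: 0 → 1 → 3 → 6

Answer: 6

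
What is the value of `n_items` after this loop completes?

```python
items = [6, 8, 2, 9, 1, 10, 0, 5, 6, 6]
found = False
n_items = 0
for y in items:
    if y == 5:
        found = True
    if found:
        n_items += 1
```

Count elements after first 5 in [6, 8, 2, 9, 1, 10, 0, 5, 6, 6]
`n_items` takes the values: 0 → 1 → 2 → 3

Answer: 3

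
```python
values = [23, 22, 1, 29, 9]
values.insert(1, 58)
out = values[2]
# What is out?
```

Trace:
`values = [23, 22, 1, 29, 9]` → values = [23, 22, 1, 29, 9]
`values.insert(1, 58)` → values = [23, 58, 22, 1, 29, 9]
`out = values[2]` → out = 22
So out = 22

Answer: 22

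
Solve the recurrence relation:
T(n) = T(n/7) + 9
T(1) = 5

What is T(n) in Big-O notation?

Each step divides n by 7 and adds 9. After log_7(n) steps we reach T(1)=5. So T(n) = 9·log_7(n) + 5 = O(log n).

Answer: O(log n)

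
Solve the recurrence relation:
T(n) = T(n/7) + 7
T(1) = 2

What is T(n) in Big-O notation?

Each step divides n by 7 and adds 7. After log_7(n) steps we reach T(1)=2. So T(n) = 7·log_7(n) + 2 = O(log n).

Answer: O(log n)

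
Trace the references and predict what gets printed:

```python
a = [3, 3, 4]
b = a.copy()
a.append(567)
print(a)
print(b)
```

Key concept: list.copy() creates independent copy.
Step by step:
`a = [3, 3, 4]` → a = [3, 3, 4]
`b = a.copy()` → b = [3, 3, 4]
`a.append(567)` → a = [3, 3, 4, 567]
`print(a)` → prints [3, 3, 4, 567]
`print(b)` → prints [3, 3, 4]

Answer:
[3, 3, 4, 567]
[3, 3, 4]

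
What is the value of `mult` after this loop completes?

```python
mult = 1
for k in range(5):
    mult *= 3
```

3^5 = 243
`mult` takes the values: 1 → 3 → 9 → 27 → 81 → 243

Answer: 243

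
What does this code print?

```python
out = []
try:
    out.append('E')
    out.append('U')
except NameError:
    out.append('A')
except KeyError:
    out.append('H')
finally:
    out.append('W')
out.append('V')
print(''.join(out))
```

Execution trace: 'E' (try body) → 'U' (try body, no exception) → 'W' (finally) → 'V' (after the try/except). Output: EUWV

Answer: EUWV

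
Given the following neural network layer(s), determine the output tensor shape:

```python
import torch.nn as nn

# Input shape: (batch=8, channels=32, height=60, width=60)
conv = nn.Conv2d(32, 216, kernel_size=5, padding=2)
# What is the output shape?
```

Input: (8, 32, 60, 60) -> Output: (8, 216, 60, 60)

Answer: (8, 216, 60, 60)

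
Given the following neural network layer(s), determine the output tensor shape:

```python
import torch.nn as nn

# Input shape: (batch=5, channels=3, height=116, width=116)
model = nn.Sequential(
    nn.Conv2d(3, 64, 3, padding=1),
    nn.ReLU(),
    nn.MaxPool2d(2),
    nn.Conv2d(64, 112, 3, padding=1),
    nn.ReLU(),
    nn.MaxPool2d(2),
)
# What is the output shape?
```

Input: (5, 3, 116, 116) -> after first Conv2d: (5, 64, 116, 116) -> after first MaxPool2d: (5, 64, 58, 58) -> after second Conv2d: (5, 112, 58, 58) -> Output: (5, 112, 29, 29)

Answer: (5, 112, 29, 29)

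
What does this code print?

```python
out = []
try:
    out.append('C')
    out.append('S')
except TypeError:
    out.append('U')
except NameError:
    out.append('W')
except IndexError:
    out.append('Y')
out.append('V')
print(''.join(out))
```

Execution trace: 'C' (try body) → 'S' (try body, no exception) → 'V' (after the try/except). Output: CSV

Answer: CSV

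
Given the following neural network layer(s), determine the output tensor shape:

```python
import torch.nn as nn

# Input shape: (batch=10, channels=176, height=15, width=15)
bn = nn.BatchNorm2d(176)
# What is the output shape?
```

Input: (10, 176, 15, 15) -> Output: (10, 176, 15, 15)

Answer: (10, 176, 15, 15)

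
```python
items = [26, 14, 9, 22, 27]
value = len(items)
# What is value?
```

Trace:
`items = [26, 14, 9, 22, 27]` → items = [26, 14, 9, 22, 27]
`value = len(items)` → value = 5
So value = 5

Answer: 5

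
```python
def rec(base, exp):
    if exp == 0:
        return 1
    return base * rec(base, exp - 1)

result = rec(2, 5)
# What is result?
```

rec(2, 5) = 2 * 2 * 2 * 2 * 2 = 32

Answer: 32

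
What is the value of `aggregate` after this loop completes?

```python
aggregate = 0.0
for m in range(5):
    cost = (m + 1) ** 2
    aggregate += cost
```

Sum of squared losses 1² + 2² + ... + 5²
`aggregate` takes the values: 0.0 → 1.0 → 5.0 → 14.0 → 30.0 → 55.0

Answer: 55.0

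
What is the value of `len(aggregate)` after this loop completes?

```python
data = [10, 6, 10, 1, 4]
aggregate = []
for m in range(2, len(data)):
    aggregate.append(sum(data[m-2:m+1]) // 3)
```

Number of 3-element averages
`aggregate` takes the values: [] → [8] → [8, 5] → [8, 5, 5]
So `len(aggregate)` = 3

Answer: 3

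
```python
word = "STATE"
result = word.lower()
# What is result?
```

Trace:
`word = "STATE"` → word = 'STATE'
`result = word.lower()` → result = 'state'
So result = 'state'

Answer: 'state'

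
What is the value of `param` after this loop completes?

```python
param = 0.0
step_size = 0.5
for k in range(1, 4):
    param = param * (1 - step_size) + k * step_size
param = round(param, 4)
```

Moving average with lr=0.5
`param` takes the values: 0.0 → 0.5 → 1.25 → 2.125

Answer: 2.125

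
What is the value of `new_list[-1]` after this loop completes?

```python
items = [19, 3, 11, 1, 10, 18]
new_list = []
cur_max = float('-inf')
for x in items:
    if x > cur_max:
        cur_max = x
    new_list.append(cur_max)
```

Running max ends at 19
`new_list` takes the values: [] → [19] → [19, 19] → [19, 19, 19] → [19, 19, 19, 19] → [19, 19, 19, 19, 19] → [19, 19, 19, 19, 19, 19]
So `new_list[-1]` = 19

Answer: 19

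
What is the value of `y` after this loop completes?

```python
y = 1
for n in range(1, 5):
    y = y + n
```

Start at 1, add 1 through 4
`y` takes the values: 1 → 2 → 4 → 7 → 11

Answer: 11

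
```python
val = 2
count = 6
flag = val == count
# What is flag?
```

Trace:
`val = 2` → val = 2
`count = 6` → count = 6
`flag = val == count` → flag = False
So flag = False

Answer: False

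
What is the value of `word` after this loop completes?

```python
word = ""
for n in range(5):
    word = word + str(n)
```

Concatenate digits 0 to 4
`word` takes the values: "" → "0" → "01" → "012" → "0123" → "01234"

Answer: "01234"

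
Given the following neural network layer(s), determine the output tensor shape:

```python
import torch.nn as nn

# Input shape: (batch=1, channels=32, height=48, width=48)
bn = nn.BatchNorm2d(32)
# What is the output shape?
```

Input: (1, 32, 48, 48) -> Output: (1, 32, 48, 48)

Answer: (1, 32, 48, 48)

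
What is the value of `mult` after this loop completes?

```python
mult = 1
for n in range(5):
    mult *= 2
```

2^5 = 32
`mult` takes the values: 1 → 2 → 4 → 8 → 16 → 32

Answer: 32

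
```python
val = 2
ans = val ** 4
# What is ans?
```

Trace:
`val = 2` → val = 2
`ans = val ** 4` → ans = 16
So ans = 16

Answer: 16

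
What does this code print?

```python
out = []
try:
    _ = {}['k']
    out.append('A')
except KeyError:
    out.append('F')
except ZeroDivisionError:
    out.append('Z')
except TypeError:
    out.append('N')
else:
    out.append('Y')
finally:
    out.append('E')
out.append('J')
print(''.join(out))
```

Execution trace: 'F' (except KeyError) → 'E' (finally) → 'J' (after the try/except). Output: FEJ

Answer: FEJ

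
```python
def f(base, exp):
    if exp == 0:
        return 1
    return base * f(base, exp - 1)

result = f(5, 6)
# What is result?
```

f(5, 6) = 5 * 5 * 5 * 5 * 5 * 5 = 15625

Answer: 15625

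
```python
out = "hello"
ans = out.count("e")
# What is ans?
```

Trace:
`out = "hello"` → out = 'hello'
`ans = out.count("e")` → ans = 1
So ans = 1

Answer: 1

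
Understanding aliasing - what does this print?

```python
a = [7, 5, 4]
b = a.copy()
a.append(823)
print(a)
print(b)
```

Key concept: list.copy() creates independent copy.
Step by step:
`a = [7, 5, 4]` → a = [7, 5, 4]
`b = a.copy()` → b = [7, 5, 4]
`a.append(823)` → a = [7, 5, 4, 823]
`print(a)` → prints [7, 5, 4, 823]
`print(b)` → prints [7, 5, 4]

Answer:
[7, 5, 4, 823]
[7, 5, 4]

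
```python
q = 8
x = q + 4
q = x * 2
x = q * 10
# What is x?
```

Trace:
`q = 8` → q = 8
`x = q + 4` → x = 12
`q = x * 2` → q = 24
`x = q * 10` → x = 240
So x = 240

Answer: 240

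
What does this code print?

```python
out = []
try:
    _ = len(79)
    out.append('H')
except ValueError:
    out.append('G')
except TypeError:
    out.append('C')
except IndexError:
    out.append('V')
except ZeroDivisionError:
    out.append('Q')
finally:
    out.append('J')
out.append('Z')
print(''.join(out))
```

Execution trace: 'C' (except TypeError) → 'J' (finally) → 'Z' (after the try/except). Output: CJZ

Answer: CJZ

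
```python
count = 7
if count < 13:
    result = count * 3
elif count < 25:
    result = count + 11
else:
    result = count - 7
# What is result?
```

Trace:
`count = 7` → count = 7
`if count < 13: ...` → count < 13 is True → result = 21
So result = 21

Answer: 21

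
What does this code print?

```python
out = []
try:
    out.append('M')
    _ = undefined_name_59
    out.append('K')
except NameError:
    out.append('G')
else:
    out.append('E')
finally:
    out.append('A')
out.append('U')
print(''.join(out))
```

Execution trace: 'M' (try body) → 'G' (except NameError) → 'A' (finally) → 'U' (after the try/except). Output: MGAU

Answer: MGAU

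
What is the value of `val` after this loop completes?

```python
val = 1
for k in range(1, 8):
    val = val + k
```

Start at 1, add 1 through 7
`val` takes the values: 1 → 2 → 4 → 7 → 11 → 16 → 22 → 29

Answer: 29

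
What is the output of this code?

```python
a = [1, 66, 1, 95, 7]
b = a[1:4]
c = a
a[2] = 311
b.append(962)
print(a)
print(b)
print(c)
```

Key concept: slice vs alias.
Step by step:
`a = [1, 66, 1, 95, 7]` → a = [1, 66, 1, 95, 7]
`b = a[1:4]` → b = [66, 1, 95]
`c = a` → c = [1, 66, 1, 95, 7] (same object as a)
`a[2] = 311` → a = [1, 66, 311, 95, 7] (same object as c); c = [1, 66, 311, 95, 7] (same object as a)
`b.append(962)` → b = [66, 1, 95, 962]
`print(a)` → prints [1, 66, 311, 95, 7]
`print(b)` → prints [66, 1, 95, 962]
`print(c)` → prints [1, 66, 311, 95, 7]

Answer:
[1, 66, 311, 95, 7]
[66, 1, 95, 962]
[1, 66, 311, 95, 7]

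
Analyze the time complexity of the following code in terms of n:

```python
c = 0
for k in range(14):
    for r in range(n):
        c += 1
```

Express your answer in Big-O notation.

Each loop level contributes: 1 × n. Multiplying the contributions gives O(n).

Answer: O(n)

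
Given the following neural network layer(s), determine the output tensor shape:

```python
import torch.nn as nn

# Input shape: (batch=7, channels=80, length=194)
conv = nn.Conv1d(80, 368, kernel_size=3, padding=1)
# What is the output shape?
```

Input: (7, 80, 194) -> Output: (7, 368, 194)

Answer: (7, 368, 194)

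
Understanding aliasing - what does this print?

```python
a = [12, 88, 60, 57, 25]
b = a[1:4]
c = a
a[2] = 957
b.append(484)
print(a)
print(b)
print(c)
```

Key concept: slice vs alias.
Step by step:
`a = [12, 88, 60, 57, 25]` → a = [12, 88, 60, 57, 25]
`b = a[1:4]` → b = [88, 60, 57]
`c = a` → c = [12, 88, 60, 57, 25] (same object as a)
`a[2] = 957` → a = [12, 88, 957, 57, 25] (same object as c); c = [12, 88, 957, 57, 25] (same object as a)
`b.append(484)` → b = [88, 60, 57, 484]
`print(a)` → prints [12, 88, 957, 57, 25]
`print(b)` → prints [88, 60, 57, 484]
`print(c)` → prints [12, 88, 957, 57, 25]

Answer:
[12, 88, 957, 57, 25]
[88, 60, 57, 484]
[12, 88, 957, 57, 25]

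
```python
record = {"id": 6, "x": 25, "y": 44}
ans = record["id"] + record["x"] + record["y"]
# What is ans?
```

Trace:
`record = {"id": 6, "x": 25, "y": 44}` → record = {'id': 6, 'x': 25, 'y': 44}
`ans = record["id"] + record["x"] + record["y"]` → ans = 75
So ans = 75

Answer: 75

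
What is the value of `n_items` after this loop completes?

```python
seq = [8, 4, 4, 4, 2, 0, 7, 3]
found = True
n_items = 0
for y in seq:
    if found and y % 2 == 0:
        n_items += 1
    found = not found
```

Count even values at even positions
`n_items` takes the values: 0 → 1 → 2 → 3

Answer: 3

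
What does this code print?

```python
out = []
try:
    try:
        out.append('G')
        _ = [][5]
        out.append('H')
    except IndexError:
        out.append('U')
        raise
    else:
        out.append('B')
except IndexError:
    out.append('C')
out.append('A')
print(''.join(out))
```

Execution trace: 'G' (inner try body) → 'U' (inner except IndexError) → 'C' (outer except IndexError) → 'A' (after the try/except). Output: GUCA

Answer: GUCA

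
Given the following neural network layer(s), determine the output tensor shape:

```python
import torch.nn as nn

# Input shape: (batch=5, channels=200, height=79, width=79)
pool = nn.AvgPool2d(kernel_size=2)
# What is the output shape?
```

Input: (5, 200, 79, 79) -> Output: (5, 200, 39, 39)

Answer: (5, 200, 39, 39)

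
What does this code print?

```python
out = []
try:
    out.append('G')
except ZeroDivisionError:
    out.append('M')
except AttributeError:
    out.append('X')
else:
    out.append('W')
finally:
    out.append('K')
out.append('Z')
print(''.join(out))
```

Execution trace: 'G' (try body, no exception) → 'W' (else) → 'K' (finally) → 'Z' (after the try/except). Output: GWKZ

Answer: GWKZ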